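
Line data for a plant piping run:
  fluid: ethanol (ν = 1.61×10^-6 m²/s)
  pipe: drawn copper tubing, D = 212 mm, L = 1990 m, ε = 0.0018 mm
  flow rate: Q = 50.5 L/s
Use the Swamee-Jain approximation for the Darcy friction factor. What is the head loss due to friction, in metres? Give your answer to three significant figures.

V = 4Q/(πD²) = 4·0.0505/(π·0.212²) = 1.431 m/s
Re = VD/ν = 1.431·0.212/1.61×10^-6 = 1.88×10^5 → turbulent
ε/D = 0.0018/212 = 8.49×10^-6
Swamee-Jain: f = 0.01579
h_f = f(L/D)V²/(2g) = 0.01579·(1990/0.212)·1.431²/(2·9.81) = 15.46 m

h_f ≈ 15.5 m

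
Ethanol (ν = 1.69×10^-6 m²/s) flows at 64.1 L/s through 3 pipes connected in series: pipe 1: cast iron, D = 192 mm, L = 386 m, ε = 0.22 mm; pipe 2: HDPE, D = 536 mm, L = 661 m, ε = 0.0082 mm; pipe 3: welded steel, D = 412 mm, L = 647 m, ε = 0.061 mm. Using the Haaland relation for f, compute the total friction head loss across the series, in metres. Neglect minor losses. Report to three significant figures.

H ≈ 11.1 m

Pipe 1: V = 2.214 m/s, Re = 2.52×10^5, ε/D = 0.00115, f = 0.02126, h_1 = f(L/D)V²/2g = 10.68 m
Pipe 2: V = 0.2841 m/s, Re = 9.01×10^4, ε/D = 1.53×10^-5, f = 0.01827, h_2 = f(L/D)V²/2g = 0.09268 m
Pipe 3: V = 0.4808 m/s, Re = 1.17×10^5, ε/D = 1.48×10^-4, f = 0.01798, h_3 = f(L/D)V²/2g = 0.3328 m
Series → Q common, losses add: H = Σh = 11.10 m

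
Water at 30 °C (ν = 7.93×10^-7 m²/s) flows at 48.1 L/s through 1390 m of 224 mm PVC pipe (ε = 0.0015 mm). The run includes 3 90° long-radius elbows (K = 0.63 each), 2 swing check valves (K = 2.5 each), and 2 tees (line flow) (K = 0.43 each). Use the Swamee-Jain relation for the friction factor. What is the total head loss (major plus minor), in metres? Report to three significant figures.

H_L ≈ 7.23 m

V = 4Q/(πD²) = 1.221 m/s; V²/2g = 0.07593 m
Re = 3.45×10^5, ε/D = 6.70×10^-6 → f = 0.01409 (Swamee-Jain)
Major: h_f = f(L/D)·V²/2g = 0.01409·6205·0.07593 = 6.640 m
Minor: ΣK = 7.75; h_m = ΣK·V²/2g = 0.5885 m
Total H_L = 6.640 + 0.5885 = 7.229 m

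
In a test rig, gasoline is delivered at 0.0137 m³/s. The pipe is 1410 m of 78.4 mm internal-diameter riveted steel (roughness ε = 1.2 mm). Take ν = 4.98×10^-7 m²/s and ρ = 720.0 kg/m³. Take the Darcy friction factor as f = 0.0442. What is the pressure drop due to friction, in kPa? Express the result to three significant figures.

Δp ≈ 2300 kPa

V = 4Q/(πD²) = 4·0.0137/(π·0.0784²) = 2.838 m/s
h_f = f(L/D)V²/(2g) = 0.04420·(1410/0.0784)·2.838²/(2·9.81) = 326.3 m
Δp = ρg·h_f = 720.0·9.81·326.3 = 2305 kPa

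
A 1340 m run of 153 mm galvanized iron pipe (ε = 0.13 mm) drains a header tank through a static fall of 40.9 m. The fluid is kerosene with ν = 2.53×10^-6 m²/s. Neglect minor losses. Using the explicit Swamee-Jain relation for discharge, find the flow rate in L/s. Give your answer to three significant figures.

Swamee-Jain (Type II): Q = -0.965·√(gD⁵h_f/L)·ln[ε/(3.7D) + √(3.17ν²L/(gD³h_f))]
√(gD⁵h_f/L) = √(9.81·0.153⁵·40.9/1340) = 0.005010
ε/(3.7D) = 2.30×10^-4; √(3.17ν²L/(gD³h_f)) = 1.38×10^-4
Q = -0.965·0.005010·ln(3.672×10^-4) = 0.03824 m³/s
Check: V = 2.08 m/s, Re = 1.26×10^5, f = 0.02133, h_f = 41.2 m ≈ 40.9 m ✓

Q ≈ 38.2 L/s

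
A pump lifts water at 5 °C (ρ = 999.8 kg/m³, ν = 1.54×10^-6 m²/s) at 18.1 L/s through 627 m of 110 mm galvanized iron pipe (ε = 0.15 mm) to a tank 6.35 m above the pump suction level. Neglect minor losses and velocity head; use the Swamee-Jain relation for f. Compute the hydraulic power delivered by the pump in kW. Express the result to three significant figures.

V = 4Q/(πD²) = 1.905 m/s; Re = 1.36×10^5; ε/D = 0.00136; f = 0.02302
h_f = f(L/D)V²/2g = 24.26 m
Total head H = z + h_f = 6.35 + 24.26 = 30.61 m
P_hyd = ρgQH = 999.8·9.81·0.0181·30.61 = 5.433 kW

P_hyd ≈ 5.43 kW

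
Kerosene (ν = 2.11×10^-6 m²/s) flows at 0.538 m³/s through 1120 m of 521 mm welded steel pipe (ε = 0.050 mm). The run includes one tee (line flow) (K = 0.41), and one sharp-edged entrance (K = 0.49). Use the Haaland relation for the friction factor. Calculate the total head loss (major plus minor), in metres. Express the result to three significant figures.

V = 4Q/(πD²) = 2.524 m/s; V²/2g = 0.3246 m
Re = 6.23×10^5, ε/D = 9.60×10^-5 → f = 0.01387 (Haaland)
Major: h_f = f(L/D)·V²/2g = 0.01387·2150·0.3246 = 9.680 m
Minor: ΣK = 0.900; h_m = ΣK·V²/2g = 0.2921 m
Total H_L = 9.680 + 0.2921 = 9.972 m

H_L ≈ 9.97 m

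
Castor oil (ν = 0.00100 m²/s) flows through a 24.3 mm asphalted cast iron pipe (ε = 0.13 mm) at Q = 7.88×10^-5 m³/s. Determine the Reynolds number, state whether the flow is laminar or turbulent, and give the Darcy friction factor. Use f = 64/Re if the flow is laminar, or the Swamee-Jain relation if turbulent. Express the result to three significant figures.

Re ≈ 4.13; laminar; f = 64/Re ≈ 15.5

V = 4Q/(πD²) = 0.1699 m/s
Re = VD/ν = 0.1699·0.0243/0.00100 = 4.13
Re < 2300 → laminar → f = 64/Re = 15.50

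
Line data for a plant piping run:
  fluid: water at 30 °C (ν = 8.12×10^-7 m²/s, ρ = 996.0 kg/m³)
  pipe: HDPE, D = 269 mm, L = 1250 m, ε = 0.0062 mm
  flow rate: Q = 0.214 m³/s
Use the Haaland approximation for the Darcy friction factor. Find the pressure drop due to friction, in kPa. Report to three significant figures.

V = 4Q/(πD²) = 4·0.214/(π·0.269²) = 3.765 m/s
Re = VD/ν = 3.765·0.269/8.12×10^-7 = 1.25×10^6 → turbulent
ε/D = 0.0062/269 = 2.30×10^-5
Haaland: f = 0.01167
h_f = f(L/D)V²/(2g) = 0.01167·(1250/0.269)·3.765²/(2·9.81) = 39.19 m
Δp = ρg·h_f = 996.0·9.81·39.19 = 382.9 kPa

Δp ≈ 383 kPa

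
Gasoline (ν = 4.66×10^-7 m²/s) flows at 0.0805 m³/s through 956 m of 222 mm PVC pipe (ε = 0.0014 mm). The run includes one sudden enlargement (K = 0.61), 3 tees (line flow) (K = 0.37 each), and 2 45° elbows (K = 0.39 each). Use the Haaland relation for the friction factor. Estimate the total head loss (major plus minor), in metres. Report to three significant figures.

V = 4Q/(πD²) = 2.080 m/s; V²/2g = 0.2204 m
Re = 9.91×10^5, ε/D = 6.31×10^-6 → f = 0.01171 (Haaland)
Major: h_f = f(L/D)·V²/2g = 0.01171·4306·0.2204 = 11.12 m
Minor: ΣK = 2.50; h_m = ΣK·V²/2g = 0.5511 m
Total H_L = 11.12 + 0.5511 = 11.67 m

H_L ≈ 11.7 m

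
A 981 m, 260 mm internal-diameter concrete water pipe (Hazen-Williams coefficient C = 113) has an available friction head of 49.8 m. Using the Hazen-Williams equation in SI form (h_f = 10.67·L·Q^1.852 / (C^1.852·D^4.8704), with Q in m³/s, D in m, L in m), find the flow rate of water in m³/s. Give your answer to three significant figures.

Q ≈ 0.182 m³/s

Rearranging: Q = [h_f·C^1.852·D^4.8704 / (10.67·L)]^(1/1.852)
Q = [49.8·113^1.852·0.260^4.8704 / (10.67·981)]^0.540 = 0.1822 m³/s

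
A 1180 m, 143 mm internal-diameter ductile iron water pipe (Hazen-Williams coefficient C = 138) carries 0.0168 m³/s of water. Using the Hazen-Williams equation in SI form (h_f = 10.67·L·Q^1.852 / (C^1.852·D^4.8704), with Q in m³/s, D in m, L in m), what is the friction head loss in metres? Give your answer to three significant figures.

h_f ≈ 9.21 m

h_f = 10.67·1180·0.0168^1.852 / (138^1.852·0.143^4.8704) = 9.207 m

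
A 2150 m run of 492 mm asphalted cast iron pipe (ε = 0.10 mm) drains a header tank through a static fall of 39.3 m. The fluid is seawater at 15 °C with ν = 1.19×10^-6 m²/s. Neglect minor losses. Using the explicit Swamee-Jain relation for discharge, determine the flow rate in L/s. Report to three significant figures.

Q ≈ 664 L/s

Swamee-Jain (Type II): Q = -0.965·√(gD⁵h_f/L)·ln[ε/(3.7D) + √(3.17ν²L/(gD³h_f))]
√(gD⁵h_f/L) = √(9.81·0.492⁵·39.3/2150) = 0.07190
ε/(3.7D) = 5.49×10^-5; √(3.17ν²L/(gD³h_f)) = 1.45×10^-5
Q = -0.965·0.07190·ln(6.943×10^-5) = 0.6644 m³/s
Check: V = 3.49 m/s, Re = 1.44×10^6, f = 0.01454, h_f = 39.5 m ≈ 39.3 m ✓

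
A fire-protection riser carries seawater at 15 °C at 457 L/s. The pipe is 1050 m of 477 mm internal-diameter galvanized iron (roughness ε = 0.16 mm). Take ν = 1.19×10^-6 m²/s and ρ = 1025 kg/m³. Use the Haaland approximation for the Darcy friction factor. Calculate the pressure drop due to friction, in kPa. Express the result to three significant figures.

V = 4Q/(πD²) = 4·0.457/(π·0.477²) = 2.557 m/s
Re = VD/ν = 2.557·0.477/1.19×10^-6 = 1.03×10^6 → turbulent
ε/D = 0.16/477 = 3.35×10^-4
Haaland: f = 0.01590
h_f = f(L/D)V²/(2g) = 0.01590·(1050/0.477)·2.557²/(2·9.81) = 11.67 m
Δp = ρg·h_f = 1025·9.81·11.67 = 117.3 kPa

Δp ≈ 117 kPa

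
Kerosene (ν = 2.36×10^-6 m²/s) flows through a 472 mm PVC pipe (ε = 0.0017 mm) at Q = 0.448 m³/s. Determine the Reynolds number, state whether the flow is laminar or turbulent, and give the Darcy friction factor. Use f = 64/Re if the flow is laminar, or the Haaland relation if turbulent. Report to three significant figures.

Re ≈ 5.12×10^5; turbulent; f ≈ 0.0130

V = 4Q/(πD²) = 2.560 m/s
Re = VD/ν = 2.560·0.472/2.36×10^-6 = 5.12×10^5
Re > 4000 → turbulent; ε/D = 3.60×10^-6
Haaland: f = 0.01305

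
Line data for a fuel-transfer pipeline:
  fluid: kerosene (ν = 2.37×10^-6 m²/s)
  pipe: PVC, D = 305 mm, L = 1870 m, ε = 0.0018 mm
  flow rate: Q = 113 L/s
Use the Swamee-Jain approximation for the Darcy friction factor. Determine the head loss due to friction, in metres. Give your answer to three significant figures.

V = 4Q/(πD²) = 4·0.113/(π·0.305²) = 1.547 m/s
Re = VD/ν = 1.547·0.305/2.37×10^-6 = 1.99×10^5 → turbulent
ε/D = 0.0018/305 = 5.90×10^-6
Swamee-Jain: f = 0.01560
h_f = f(L/D)V²/(2g) = 0.01560·(1870/0.305)·1.547²/(2·9.81) = 11.66 m

h_f ≈ 11.7 m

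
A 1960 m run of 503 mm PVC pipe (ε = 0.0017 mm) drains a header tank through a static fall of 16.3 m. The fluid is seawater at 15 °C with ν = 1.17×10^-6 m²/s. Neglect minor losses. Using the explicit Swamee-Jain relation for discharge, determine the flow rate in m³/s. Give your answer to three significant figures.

Q ≈ 0.532 m³/s

Swamee-Jain (Type II): Q = -0.965·√(gD⁵h_f/L)·ln[ε/(3.7D) + √(3.17ν²L/(gD³h_f))]
√(gD⁵h_f/L) = √(9.81·0.503⁵·16.3/1960) = 0.05125
ε/(3.7D) = 9.13×10^-7; √(3.17ν²L/(gD³h_f)) = 2.04×10^-5
Q = -0.965·0.05125·ln(2.136×10^-5) = 0.5319 m³/s
Check: V = 2.68 m/s, Re = 1.15×10^6, f = 0.01143, h_f = 16.3 m ≈ 16.3 m ✓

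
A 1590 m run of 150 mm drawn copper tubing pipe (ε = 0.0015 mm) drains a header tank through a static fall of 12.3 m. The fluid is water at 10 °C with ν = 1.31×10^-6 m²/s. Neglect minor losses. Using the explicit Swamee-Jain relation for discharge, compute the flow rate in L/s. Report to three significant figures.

Q ≈ 20.4 L/s

Swamee-Jain (Type II): Q = -0.965·√(gD⁵h_f/L)·ln[ε/(3.7D) + √(3.17ν²L/(gD³h_f))]
√(gD⁵h_f/L) = √(9.81·0.150⁵·12.3/1590) = 0.002401
ε/(3.7D) = 2.70×10^-6; √(3.17ν²L/(gD³h_f)) = 1.46×10^-4
Q = -0.965·0.002401·ln(1.484×10^-4) = 0.02042 m³/s
Check: V = 1.16 m/s, Re = 1.32×10^5, f = 0.01693, h_f = 12.2 m ≈ 12.3 m ✓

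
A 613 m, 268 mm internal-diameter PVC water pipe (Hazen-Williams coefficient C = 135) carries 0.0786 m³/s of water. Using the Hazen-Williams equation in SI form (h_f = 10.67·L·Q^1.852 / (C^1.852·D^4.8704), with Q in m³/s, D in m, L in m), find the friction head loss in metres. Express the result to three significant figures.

h_f ≈ 4.07 m

h_f = 10.67·613·0.0786^1.852 / (135^1.852·0.268^4.8704) = 4.072 m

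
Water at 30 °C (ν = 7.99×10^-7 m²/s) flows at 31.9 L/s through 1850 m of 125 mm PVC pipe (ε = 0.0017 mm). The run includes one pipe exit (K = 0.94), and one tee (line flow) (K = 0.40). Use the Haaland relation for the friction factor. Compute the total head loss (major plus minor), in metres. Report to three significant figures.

H_L ≈ 70.3 m

V = 4Q/(πD²) = 2.599 m/s; V²/2g = 0.3444 m
Re = 4.07×10^5, ε/D = 1.36×10^-5 → f = 0.01370 (Haaland)
Major: h_f = f(L/D)·V²/2g = 0.01370·14800·0.3444 = 69.81 m
Minor: ΣK = 1.34; h_m = ΣK·V²/2g = 0.4615 m
Total H_L = 69.81 + 0.4615 = 70.27 m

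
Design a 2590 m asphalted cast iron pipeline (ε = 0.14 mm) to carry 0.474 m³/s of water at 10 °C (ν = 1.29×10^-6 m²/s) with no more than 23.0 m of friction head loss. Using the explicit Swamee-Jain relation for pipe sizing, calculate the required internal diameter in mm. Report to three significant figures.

D ≈ 512 mm

Swamee-Jain (Type III): D = 0.66·[ε^1.25·(LQ²/(gh_f))^4.75 + ν·Q^9.4·(L/(gh_f))^5.2]^0.04
LQ²/(gh_f) = 2.579; L/(gh_f) = 11.48
Term 1 = ε^1.25·(…)^4.75 = 0.00137; Term 2 = ν·Q^9.4·(…)^5.2 = 3.75×10^-4
D = 0.66·(0.00137 + 3.75×10^-4)^0.04 = 0.5120 m = 512 mm
Check: V = 2.30 m/s, Re = 9.14×10^5, f = 0.01558, h_f = 21.3 m ≈ 23.0 m ✓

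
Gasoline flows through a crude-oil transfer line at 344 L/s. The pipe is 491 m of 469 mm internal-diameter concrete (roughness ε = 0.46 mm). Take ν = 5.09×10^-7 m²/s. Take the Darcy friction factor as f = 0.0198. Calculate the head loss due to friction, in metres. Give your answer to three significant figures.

V = 4Q/(πD²) = 4·0.344/(π·0.469²) = 1.991 m/s
h_f = f(L/D)V²/(2g) = 0.01980·(491/0.469)·1.991²/(2·9.81) = 4.189 m

h_f ≈ 4.19 m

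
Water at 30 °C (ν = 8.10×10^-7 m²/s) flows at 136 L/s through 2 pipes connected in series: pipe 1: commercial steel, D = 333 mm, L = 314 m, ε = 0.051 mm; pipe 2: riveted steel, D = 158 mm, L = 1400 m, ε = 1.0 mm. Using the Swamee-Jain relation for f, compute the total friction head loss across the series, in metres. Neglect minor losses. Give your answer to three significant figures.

Pipe 1: V = 1.562 m/s, Re = 6.42×10^5, ε/D = 1.53×10^-4, f = 0.01471, h_1 = f(L/D)V²/2g = 1.724 m
Pipe 2: V = 6.936 m/s, Re = 1.35×10^6, ε/D = 0.00633, f = 0.03276, h_2 = f(L/D)V²/2g = 711.9 m
Series → Q common, losses add: H = Σh = 713.6 m

H ≈ 714 m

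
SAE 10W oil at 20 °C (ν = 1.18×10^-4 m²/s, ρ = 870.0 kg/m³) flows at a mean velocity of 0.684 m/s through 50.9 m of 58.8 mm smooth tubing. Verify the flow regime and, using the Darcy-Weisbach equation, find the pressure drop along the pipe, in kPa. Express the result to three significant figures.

Re = VD/ν = 0.684·0.05880/1.18×10^-4 = 341 → laminar (Re < 2300)
f = 64/Re = 0.1878
h_f = f(L/D)V²/(2g) = 0.1878·(50.9/0.05880)·0.684²/(2·9.81) = 3.876 m
Δp = ρg·h_f = 870.0·9.81·3.876 = 33.08 kPa

Δp ≈ 33.1 kPa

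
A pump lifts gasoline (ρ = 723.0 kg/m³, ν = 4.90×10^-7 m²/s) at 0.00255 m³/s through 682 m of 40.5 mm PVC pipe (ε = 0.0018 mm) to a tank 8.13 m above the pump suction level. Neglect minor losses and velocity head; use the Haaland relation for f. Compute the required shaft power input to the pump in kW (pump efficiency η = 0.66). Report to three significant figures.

V = 4Q/(πD²) = 1.979 m/s; Re = 1.64×10^5; ε/D = 4.44×10^-5; f = 0.01638
h_f = f(L/D)V²/2g = 55.09 m
Total head H = z + h_f = 8.13 + 55.09 = 63.22 m
P_hyd = ρgQH = 723.0·9.81·0.00255·63.22 = 1.143 kW
P_shaft = P_hyd/η = 1.143/0.66 = 1.732 kW

P_shaft ≈ 1.73 kW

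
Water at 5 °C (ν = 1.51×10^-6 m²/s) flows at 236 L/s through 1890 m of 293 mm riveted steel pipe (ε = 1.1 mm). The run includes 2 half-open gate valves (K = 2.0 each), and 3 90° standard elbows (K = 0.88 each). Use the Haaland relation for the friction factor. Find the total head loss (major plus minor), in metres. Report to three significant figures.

V = 4Q/(πD²) = 3.500 m/s; V²/2g = 0.6244 m
Re = 6.79×10^5, ε/D = 0.00375 → f = 0.02811 (Haaland)
Major: h_f = f(L/D)·V²/2g = 0.02811·6451·0.6244 = 113.2 m
Minor: ΣK = 6.64; h_m = ΣK·V²/2g = 4.146 m
Total H_L = 113.2 + 4.146 = 117.4 m

H_L ≈ 117 m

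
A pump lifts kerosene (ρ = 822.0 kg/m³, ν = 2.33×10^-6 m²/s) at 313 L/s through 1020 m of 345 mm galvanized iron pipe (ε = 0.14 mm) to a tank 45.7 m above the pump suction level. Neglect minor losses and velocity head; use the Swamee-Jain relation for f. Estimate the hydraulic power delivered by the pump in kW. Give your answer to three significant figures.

V = 4Q/(πD²) = 3.348 m/s; Re = 4.96×10^5; ε/D = 4.06×10^-4; f = 0.01717
h_f = f(L/D)V²/2g = 29.00 m
Total head H = z + h_f = 45.7 + 29.00 = 74.70 m
P_hyd = ρgQH = 822.0·9.81·0.313·74.70 = 188.5 kW

P_hyd ≈ 189 kW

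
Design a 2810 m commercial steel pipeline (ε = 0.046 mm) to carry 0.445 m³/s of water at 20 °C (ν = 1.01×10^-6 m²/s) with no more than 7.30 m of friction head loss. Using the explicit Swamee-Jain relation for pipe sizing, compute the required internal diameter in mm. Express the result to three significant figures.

D ≈ 614 mm

Swamee-Jain (Type III): D = 0.66·[ε^1.25·(LQ²/(gh_f))^4.75 + ν·Q^9.4·(L/(gh_f))^5.2]^0.04
LQ²/(gh_f) = 7.770; L/(gh_f) = 39.24
Term 1 = ε^1.25·(…)^4.75 = 0.0643; Term 2 = ν·Q^9.4·(…)^5.2 = 0.0969
D = 0.66·(0.0643 + 0.0969)^0.04 = 0.6135 m = 614 mm
Check: V = 1.51 m/s, Re = 9.14×10^5, f = 0.01323, h_f = 7.00 m ≈ 7.30 m ✓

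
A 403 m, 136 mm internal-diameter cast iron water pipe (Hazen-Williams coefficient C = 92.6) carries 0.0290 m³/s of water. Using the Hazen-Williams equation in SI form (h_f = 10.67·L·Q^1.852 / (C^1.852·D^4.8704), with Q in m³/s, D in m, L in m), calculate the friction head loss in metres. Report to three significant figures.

h_f = 10.67·403·0.0290^1.852 / (92.6^1.852·0.136^4.8704) = 23.10 m

h_f ≈ 23.1 m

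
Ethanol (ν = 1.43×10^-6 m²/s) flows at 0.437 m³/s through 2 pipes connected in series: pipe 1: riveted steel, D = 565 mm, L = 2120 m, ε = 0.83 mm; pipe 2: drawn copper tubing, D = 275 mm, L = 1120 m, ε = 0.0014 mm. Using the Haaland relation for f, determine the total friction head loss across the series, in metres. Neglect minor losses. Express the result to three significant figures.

H ≈ 137 m

Pipe 1: V = 1.743 m/s, Re = 6.89×10^5, ε/D = 0.00147, f = 0.02195, h_1 = f(L/D)V²/2g = 12.75 m
Pipe 2: V = 7.357 m/s, Re = 1.41×10^6, ε/D = 5.09×10^-6, f = 0.01105, h_2 = f(L/D)V²/2g = 124.2 m
Series → Q common, losses add: H = Σh = 136.9 m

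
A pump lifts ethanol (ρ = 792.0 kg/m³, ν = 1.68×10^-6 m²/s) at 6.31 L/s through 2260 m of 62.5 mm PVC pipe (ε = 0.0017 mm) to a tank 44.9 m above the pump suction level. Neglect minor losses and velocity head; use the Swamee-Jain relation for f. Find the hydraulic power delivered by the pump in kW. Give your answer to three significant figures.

V = 4Q/(πD²) = 2.057 m/s; Re = 7.65×10^4; ε/D = 2.72×10^-5; f = 0.01905
h_f = f(L/D)V²/2g = 148.5 m
Total head H = z + h_f = 44.9 + 148.5 = 193.4 m
P_hyd = ρgQH = 792.0·9.81·0.00631·193.4 = 9.482 kW

P_hyd ≈ 9.48 kW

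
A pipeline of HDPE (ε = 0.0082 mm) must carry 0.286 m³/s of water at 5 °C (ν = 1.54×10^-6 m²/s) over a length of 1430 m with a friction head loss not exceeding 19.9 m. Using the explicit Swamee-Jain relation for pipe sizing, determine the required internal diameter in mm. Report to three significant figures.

D ≈ 367 mm

Swamee-Jain (Type III): D = 0.66·[ε^1.25·(LQ²/(gh_f))^4.75 + ν·Q^9.4·(L/(gh_f))^5.2]^0.04
LQ²/(gh_f) = 0.5992; L/(gh_f) = 7.325
Term 1 = ε^1.25·(…)^4.75 = 3.85×10^-8; Term 2 = ν·Q^9.4·(…)^5.2 = 3.75×10^-7
D = 0.66·(3.85×10^-8 + 3.75×10^-7)^0.04 = 0.3666 m = 367 mm
Check: V = 2.71 m/s, Re = 6.45×10^5, f = 0.01292, h_f = 18.9 m ≈ 19.9 m ✓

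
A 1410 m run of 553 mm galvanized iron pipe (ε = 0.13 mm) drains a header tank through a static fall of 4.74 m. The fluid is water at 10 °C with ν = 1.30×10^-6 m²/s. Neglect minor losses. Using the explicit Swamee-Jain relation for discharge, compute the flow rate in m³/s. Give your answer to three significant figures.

Swamee-Jain (Type II): Q = -0.965·√(gD⁵h_f/L)·ln[ε/(3.7D) + √(3.17ν²L/(gD³h_f))]
√(gD⁵h_f/L) = √(9.81·0.553⁵·4.74/1410) = 0.04130
ε/(3.7D) = 6.35×10^-5; √(3.17ν²L/(gD³h_f)) = 3.10×10^-5
Q = -0.965·0.04130·ln(9.453×10^-5) = 0.3693 m³/s
Check: V = 1.54 m/s, Re = 6.54×10^5, f = 0.01552, h_f = 4.77 m ≈ 4.74 m ✓

Q ≈ 0.369 m³/s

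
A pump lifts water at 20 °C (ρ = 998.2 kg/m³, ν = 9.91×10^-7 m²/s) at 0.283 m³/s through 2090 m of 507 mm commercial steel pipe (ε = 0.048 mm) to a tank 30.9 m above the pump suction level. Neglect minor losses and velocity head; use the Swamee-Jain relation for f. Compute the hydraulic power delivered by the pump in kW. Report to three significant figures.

V = 4Q/(πD²) = 1.402 m/s; Re = 7.17×10^5; ε/D = 9.47×10^-5; f = 0.01385
h_f = f(L/D)V²/2g = 5.718 m
Total head H = z + h_f = 30.9 + 5.718 = 36.62 m
P_hyd = ρgQH = 998.2·9.81·0.283·36.62 = 101.5 kW

P_hyd ≈ 101 kW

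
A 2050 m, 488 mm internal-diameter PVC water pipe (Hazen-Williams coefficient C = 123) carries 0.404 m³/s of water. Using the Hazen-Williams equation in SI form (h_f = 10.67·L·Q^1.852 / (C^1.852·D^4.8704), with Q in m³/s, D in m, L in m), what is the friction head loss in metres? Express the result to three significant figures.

h_f = 10.67·2050·0.404^1.852 / (123^1.852·0.488^4.8704) = 18.11 m

h_f ≈ 18.1 m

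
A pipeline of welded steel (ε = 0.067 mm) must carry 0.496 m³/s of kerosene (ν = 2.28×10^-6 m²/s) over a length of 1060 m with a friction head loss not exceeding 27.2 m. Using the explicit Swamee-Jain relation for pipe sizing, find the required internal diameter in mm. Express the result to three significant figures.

D ≈ 416 mm

Swamee-Jain (Type III): D = 0.66·[ε^1.25·(LQ²/(gh_f))^4.75 + ν·Q^9.4·(L/(gh_f))^5.2]^0.04
LQ²/(gh_f) = 0.9773; L/(gh_f) = 3.973
Term 1 = ε^1.25·(…)^4.75 = 5.44×10^-6; Term 2 = ν·Q^9.4·(…)^5.2 = 4.08×10^-6
D = 0.66·(5.44×10^-6 + 4.08×10^-6)^0.04 = 0.4156 m = 416 mm
Check: V = 3.66 m/s, Re = 6.66×10^5, f = 0.01475, h_f = 25.6 m ≈ 27.2 m ✓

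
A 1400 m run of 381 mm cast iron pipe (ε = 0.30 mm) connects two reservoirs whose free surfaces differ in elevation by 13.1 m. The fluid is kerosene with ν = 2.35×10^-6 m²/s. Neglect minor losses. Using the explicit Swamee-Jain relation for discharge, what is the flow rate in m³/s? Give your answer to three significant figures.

Swamee-Jain (Type II): Q = -0.965·√(gD⁵h_f/L)·ln[ε/(3.7D) + √(3.17ν²L/(gD³h_f))]
√(gD⁵h_f/L) = √(9.81·0.381⁵·13.1/1400) = 0.02715
ε/(3.7D) = 2.13×10^-4; √(3.17ν²L/(gD³h_f)) = 5.87×10^-5
Q = -0.965·0.02715·ln(2.715×10^-4) = 0.2151 m³/s
Check: V = 1.89 m/s, Re = 3.06×10^5, f = 0.01979, h_f = 13.2 m ≈ 13.1 m ✓

Q ≈ 0.215 m³/s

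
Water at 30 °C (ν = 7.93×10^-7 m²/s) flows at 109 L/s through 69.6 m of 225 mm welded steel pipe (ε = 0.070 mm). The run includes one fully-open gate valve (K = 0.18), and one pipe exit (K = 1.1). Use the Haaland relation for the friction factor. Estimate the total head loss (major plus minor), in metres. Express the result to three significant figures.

H_L ≈ 2.37 m

V = 4Q/(πD²) = 2.741 m/s; V²/2g = 0.3830 m
Re = 7.78×10^5, ε/D = 3.11×10^-4 → f = 0.01586 (Haaland)
Major: h_f = f(L/D)·V²/2g = 0.01586·309.3·0.3830 = 1.880 m
Minor: ΣK = 1.28; h_m = ΣK·V²/2g = 0.4903 m
Total H_L = 1.880 + 0.4903 = 2.370 m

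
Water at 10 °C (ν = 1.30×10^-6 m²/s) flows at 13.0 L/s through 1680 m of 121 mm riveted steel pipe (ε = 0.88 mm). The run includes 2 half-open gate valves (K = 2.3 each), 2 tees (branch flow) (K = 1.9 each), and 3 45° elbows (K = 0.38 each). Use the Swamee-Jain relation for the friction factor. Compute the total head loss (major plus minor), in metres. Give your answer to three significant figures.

V = 4Q/(πD²) = 1.131 m/s; V²/2g = 0.06514 m
Re = 1.05×10^5, ε/D = 0.00727 → f = 0.03507 (Swamee-Jain)
Major: h_f = f(L/D)·V²/2g = 0.03507·13884·0.06514 = 31.72 m
Minor: ΣK = 9.54; h_m = ΣK·V²/2g = 0.6215 m
Total H_L = 31.72 + 0.6215 = 32.34 m

H_L ≈ 32.3 m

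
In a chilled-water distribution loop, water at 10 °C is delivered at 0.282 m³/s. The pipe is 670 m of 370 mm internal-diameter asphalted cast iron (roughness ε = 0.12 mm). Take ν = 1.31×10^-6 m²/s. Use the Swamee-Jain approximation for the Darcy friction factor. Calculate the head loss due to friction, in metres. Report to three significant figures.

V = 4Q/(πD²) = 4·0.282/(π·0.370²) = 2.623 m/s
Re = VD/ν = 2.623·0.370/1.31×10^-6 = 7.41×10^5 → turbulent
ε/D = 0.12/370 = 3.24×10^-4
Swamee-Jain: f = 0.01619
h_f = f(L/D)V²/(2g) = 0.01619·(670/0.370)·2.623²/(2·9.81) = 10.28 m

h_f ≈ 10.3 m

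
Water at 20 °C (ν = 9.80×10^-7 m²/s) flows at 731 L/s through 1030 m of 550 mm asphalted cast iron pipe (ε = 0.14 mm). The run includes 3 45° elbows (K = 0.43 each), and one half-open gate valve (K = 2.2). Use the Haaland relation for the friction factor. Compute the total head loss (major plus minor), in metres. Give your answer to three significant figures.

H_L ≈ 15.1 m

V = 4Q/(πD²) = 3.077 m/s; V²/2g = 0.4825 m
Re = 1.73×10^6, ε/D = 2.55×10^-4 → f = 0.01489 (Haaland)
Major: h_f = f(L/D)·V²/2g = 0.01489·1873·0.4825 = 13.45 m
Minor: ΣK = 3.49; h_m = ΣK·V²/2g = 1.684 m
Total H_L = 13.45 + 1.684 = 15.14 m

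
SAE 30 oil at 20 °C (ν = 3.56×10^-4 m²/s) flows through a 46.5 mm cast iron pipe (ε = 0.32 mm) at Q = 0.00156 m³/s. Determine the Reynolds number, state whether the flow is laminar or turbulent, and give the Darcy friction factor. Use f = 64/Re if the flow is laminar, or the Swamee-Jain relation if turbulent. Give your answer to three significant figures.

V = 4Q/(πD²) = 0.9186 m/s
Re = VD/ν = 0.9186·0.0465/3.56×10^-4 = 120
Re < 2300 → laminar → f = 64/Re = 0.5334

Re ≈ 120; laminar; f = 64/Re ≈ 0.533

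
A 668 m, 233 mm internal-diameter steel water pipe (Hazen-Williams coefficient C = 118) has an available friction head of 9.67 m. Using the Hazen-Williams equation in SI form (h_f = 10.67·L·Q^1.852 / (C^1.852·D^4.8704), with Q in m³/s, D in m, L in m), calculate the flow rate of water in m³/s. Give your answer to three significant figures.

Q ≈ 0.0724 m³/s

Rearranging: Q = [h_f·C^1.852·D^4.8704 / (10.67·L)]^(1/1.852)
Q = [9.67·118^1.852·0.233^4.8704 / (10.67·668)]^0.540 = 0.07241 m³/s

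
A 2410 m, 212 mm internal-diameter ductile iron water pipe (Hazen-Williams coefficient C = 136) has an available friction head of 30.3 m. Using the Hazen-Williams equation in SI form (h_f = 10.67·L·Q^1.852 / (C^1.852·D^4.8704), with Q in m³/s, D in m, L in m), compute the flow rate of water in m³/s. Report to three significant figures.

Q ≈ 0.0603 m³/s

Rearranging: Q = [h_f·C^1.852·D^4.8704 / (10.67·L)]^(1/1.852)
Q = [30.3·136^1.852·0.212^4.8704 / (10.67·2410)]^0.540 = 0.06033 m³/s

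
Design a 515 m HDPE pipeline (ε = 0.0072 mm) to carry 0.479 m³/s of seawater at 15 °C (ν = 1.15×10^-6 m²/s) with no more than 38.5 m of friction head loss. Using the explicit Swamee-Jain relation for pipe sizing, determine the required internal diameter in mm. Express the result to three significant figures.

Swamee-Jain (Type III): D = 0.66·[ε^1.25·(LQ²/(gh_f))^4.75 + ν·Q^9.4·(L/(gh_f))^5.2]^0.04
LQ²/(gh_f) = 0.3129; L/(gh_f) = 1.364
Term 1 = ε^1.25·(…)^4.75 = 1.49×10^-9; Term 2 = ν·Q^9.4·(…)^5.2 = 5.70×10^-9
D = 0.66·(1.49×10^-9 + 5.70×10^-9)^0.04 = 0.3118 m = 312 mm
Check: V = 6.27 m/s, Re = 1.70×10^6, f = 0.01136, h_f = 37.7 m ≈ 38.5 m ✓

D ≈ 312 mm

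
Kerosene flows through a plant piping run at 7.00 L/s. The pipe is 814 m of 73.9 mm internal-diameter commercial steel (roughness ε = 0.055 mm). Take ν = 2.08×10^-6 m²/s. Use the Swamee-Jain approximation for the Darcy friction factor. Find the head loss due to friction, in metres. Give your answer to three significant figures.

h_f ≈ 34.3 m

V = 4Q/(πD²) = 4·0.00700/(π·0.0739²) = 1.632 m/s
Re = VD/ν = 1.632·0.0739/2.08×10^-6 = 5.80×10^4 → turbulent
ε/D = 0.055/73.9 = 7.44×10^-4
Swamee-Jain: f = 0.02291
h_f = f(L/D)V²/(2g) = 0.02291·(814/0.0739)·1.632²/(2·9.81) = 34.26 m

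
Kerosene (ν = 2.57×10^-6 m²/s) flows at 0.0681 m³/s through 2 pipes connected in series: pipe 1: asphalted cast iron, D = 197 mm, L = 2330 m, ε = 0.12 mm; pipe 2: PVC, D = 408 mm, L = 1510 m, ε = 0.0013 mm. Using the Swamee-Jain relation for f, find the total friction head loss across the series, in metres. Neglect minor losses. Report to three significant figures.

Pipe 1: V = 2.234 m/s, Re = 1.71×10^5, ε/D = 6.09×10^-4, f = 0.01974, h_1 = f(L/D)V²/2g = 59.41 m
Pipe 2: V = 0.5209 m/s, Re = 8.27×10^4, ε/D = 3.19×10^-6, f = 0.01861, h_2 = f(L/D)V²/2g = 0.9525 m
Series → Q common, losses add: H = Σh = 60.37 m

H ≈ 60.4 m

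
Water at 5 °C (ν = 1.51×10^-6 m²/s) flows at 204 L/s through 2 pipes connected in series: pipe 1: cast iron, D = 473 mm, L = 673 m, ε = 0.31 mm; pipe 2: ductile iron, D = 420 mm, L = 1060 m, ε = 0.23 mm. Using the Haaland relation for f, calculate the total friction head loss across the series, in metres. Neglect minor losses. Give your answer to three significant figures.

H ≈ 6.86 m

Pipe 1: V = 1.161 m/s, Re = 3.64×10^5, ε/D = 6.55×10^-4, f = 0.01874, h_1 = f(L/D)V²/2g = 1.832 m
Pipe 2: V = 1.472 m/s, Re = 4.10×10^5, ε/D = 5.48×10^-4, f = 0.01803, h_2 = f(L/D)V²/2g = 5.030 m
Series → Q common, losses add: H = Σh = 6.861 m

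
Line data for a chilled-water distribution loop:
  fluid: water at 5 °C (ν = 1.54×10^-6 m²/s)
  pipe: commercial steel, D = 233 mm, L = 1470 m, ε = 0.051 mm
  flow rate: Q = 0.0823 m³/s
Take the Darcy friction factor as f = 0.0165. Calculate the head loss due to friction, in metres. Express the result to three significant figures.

V = 4Q/(πD²) = 4·0.0823/(π·0.233²) = 1.930 m/s
h_f = f(L/D)V²/(2g) = 0.01650·(1470/0.233)·1.930²/(2·9.81) = 19.77 m

h_f ≈ 19.8 m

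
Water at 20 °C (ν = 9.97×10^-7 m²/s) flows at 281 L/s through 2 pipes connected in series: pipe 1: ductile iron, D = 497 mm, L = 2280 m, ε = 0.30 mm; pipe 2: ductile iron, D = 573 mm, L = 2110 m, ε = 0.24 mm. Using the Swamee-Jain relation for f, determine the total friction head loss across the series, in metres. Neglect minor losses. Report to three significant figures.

H ≈ 12.7 m

Pipe 1: V = 1.448 m/s, Re = 7.22×10^5, ε/D = 6.04×10^-4, f = 0.01814, h_1 = f(L/D)V²/2g = 8.897 m
Pipe 2: V = 1.090 m/s, Re = 6.26×10^5, ε/D = 4.19×10^-4, f = 0.01705, h_2 = f(L/D)V²/2g = 3.799 m
Series → Q common, losses add: H = Σh = 12.70 m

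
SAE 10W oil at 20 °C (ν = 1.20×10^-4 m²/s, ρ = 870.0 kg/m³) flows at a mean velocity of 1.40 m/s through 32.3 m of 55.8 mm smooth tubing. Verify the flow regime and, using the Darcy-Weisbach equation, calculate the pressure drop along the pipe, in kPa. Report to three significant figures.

Δp ≈ 48.5 kPa

Re = VD/ν = 1.40·0.05580/1.20×10^-4 = 651 → laminar (Re < 2300)
f = 64/Re = 0.09831
h_f = f(L/D)V²/(2g) = 0.09831·(32.3/0.05580)·1.40²/(2·9.81) = 5.685 m
Δp = ρg·h_f = 870.0·9.81·5.685 = 48.52 kPa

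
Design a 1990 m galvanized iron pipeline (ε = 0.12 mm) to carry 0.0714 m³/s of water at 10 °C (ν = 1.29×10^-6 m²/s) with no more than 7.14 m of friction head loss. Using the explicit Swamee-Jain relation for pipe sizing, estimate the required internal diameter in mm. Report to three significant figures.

Swamee-Jain (Type III): D = 0.66·[ε^1.25·(LQ²/(gh_f))^4.75 + ν·Q^9.4·(L/(gh_f))^5.2]^0.04
LQ²/(gh_f) = 0.1448; L/(gh_f) = 28.41
Term 1 = ε^1.25·(…)^4.75 = 1.30×10^-9; Term 2 = ν·Q^9.4·(…)^5.2 = 7.82×10^-10
D = 0.66·(1.30×10^-9 + 7.82×10^-10)^0.04 = 0.2967 m = 297 mm
Check: V = 1.03 m/s, Re = 2.38×10^5, f = 0.01811, h_f = 6.61 m ≈ 7.14 m ✓

D ≈ 297 mm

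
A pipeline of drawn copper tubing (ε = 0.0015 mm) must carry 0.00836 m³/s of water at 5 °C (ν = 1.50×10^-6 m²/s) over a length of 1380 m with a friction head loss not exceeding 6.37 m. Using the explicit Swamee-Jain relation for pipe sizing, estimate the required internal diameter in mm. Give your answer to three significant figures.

D ≈ 122 mm

Swamee-Jain (Type III): D = 0.66·[ε^1.25·(LQ²/(gh_f))^4.75 + ν·Q^9.4·(L/(gh_f))^5.2]^0.04
LQ²/(gh_f) = 0.001543; L/(gh_f) = 22.08
Term 1 = ε^1.25·(…)^4.75 = 2.32×10^-21; Term 2 = ν·Q^9.4·(…)^5.2 = 4.31×10^-19
D = 0.66·(2.32×10^-21 + 4.31×10^-19)^0.04 = 0.1216 m = 122 mm
Check: V = 0.720 m/s, Re = 5.83×10^4, f = 0.02011, h_f = 6.02 m ≈ 6.37 m ✓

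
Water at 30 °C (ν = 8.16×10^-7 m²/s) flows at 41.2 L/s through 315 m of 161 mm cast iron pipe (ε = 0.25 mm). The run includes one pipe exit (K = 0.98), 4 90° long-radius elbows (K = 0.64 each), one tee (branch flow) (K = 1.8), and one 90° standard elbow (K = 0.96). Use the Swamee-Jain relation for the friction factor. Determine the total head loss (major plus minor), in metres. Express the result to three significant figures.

H_L ≈ 10.5 m

V = 4Q/(πD²) = 2.024 m/s; V²/2g = 0.2087 m
Re = 3.99×10^5, ε/D = 0.00155 → f = 0.02260 (Swamee-Jain)
Major: h_f = f(L/D)·V²/2g = 0.02260·1957·0.2087 = 9.229 m
Minor: ΣK = 6.30; h_m = ΣK·V²/2g = 1.315 m
Total H_L = 9.229 + 1.315 = 10.54 m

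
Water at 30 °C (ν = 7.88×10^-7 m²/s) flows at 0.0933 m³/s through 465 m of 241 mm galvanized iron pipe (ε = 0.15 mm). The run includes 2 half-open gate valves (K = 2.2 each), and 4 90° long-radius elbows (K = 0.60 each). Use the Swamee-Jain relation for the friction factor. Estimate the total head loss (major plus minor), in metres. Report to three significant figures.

V = 4Q/(πD²) = 2.045 m/s; V²/2g = 0.2132 m
Re = 6.26×10^5, ε/D = 6.22×10^-4 → f = 0.01834 (Swamee-Jain)
Major: h_f = f(L/D)·V²/2g = 0.01834·1929·0.2132 = 7.544 m
Minor: ΣK = 6.80; h_m = ΣK·V²/2g = 1.450 m
Total H_L = 7.544 + 1.450 = 8.994 m

H_L ≈ 8.99 m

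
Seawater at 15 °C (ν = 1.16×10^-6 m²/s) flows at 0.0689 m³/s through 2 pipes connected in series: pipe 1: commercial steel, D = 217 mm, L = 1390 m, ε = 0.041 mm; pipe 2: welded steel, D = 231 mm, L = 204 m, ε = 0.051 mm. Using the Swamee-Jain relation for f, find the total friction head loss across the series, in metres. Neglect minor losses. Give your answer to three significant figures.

Pipe 1: V = 1.863 m/s, Re = 3.49×10^5, ε/D = 1.89×10^-4, f = 0.01596, h_1 = f(L/D)V²/2g = 18.08 m
Pipe 2: V = 1.644 m/s, Re = 3.27×10^5, ε/D = 2.21×10^-4, f = 0.01633, h_2 = f(L/D)V²/2g = 1.986 m
Series → Q common, losses add: H = Σh = 20.07 m

H ≈ 20.1 m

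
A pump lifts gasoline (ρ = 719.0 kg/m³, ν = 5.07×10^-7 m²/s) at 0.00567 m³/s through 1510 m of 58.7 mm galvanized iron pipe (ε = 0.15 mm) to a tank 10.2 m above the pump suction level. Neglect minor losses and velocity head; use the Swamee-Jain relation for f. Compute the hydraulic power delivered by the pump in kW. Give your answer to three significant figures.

P_hyd ≈ 6.35 kW

V = 4Q/(πD²) = 2.095 m/s; Re = 2.43×10^5; ε/D = 0.00256; f = 0.02581
h_f = f(L/D)V²/2g = 148.6 m
Total head H = z + h_f = 10.2 + 148.6 = 158.8 m
P_hyd = ρgQH = 719.0·9.81·0.00567·158.8 = 6.349 kW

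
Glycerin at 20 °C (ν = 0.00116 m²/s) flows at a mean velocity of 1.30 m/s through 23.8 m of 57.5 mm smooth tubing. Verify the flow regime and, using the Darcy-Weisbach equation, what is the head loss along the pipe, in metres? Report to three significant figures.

Re = VD/ν = 1.30·0.05750/0.00116 = 64.4 → laminar (Re < 2300)
f = 64/Re = 0.9932
h_f = f(L/D)V²/(2g) = 0.9932·(23.8/0.05750)·1.30²/(2·9.81) = 35.41 m

h_f ≈ 35.4 m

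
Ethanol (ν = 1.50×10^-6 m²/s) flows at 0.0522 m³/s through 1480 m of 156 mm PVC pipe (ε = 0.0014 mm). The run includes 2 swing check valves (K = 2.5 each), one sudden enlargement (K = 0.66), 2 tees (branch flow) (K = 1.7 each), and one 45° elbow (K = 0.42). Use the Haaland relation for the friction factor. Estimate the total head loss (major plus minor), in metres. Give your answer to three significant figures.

V = 4Q/(πD²) = 2.731 m/s; V²/2g = 0.3802 m
Re = 2.84×10^5, ε/D = 8.97×10^-6 → f = 0.01456 (Haaland)
Major: h_f = f(L/D)·V²/2g = 0.01456·9487·0.3802 = 52.51 m
Minor: ΣK = 9.48; h_m = ΣK·V²/2g = 3.604 m
Total H_L = 52.51 + 3.604 = 56.11 m

H_L ≈ 56.1 m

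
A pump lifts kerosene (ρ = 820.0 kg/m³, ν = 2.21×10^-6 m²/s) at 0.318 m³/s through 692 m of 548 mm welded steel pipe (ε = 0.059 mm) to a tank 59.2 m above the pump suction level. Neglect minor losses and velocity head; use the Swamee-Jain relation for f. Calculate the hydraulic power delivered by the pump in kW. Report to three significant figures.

P_hyd ≈ 156 kW

V = 4Q/(πD²) = 1.348 m/s; Re = 3.34×10^5; ε/D = 1.08×10^-4; f = 0.01529
h_f = f(L/D)V²/2g = 1.788 m
Total head H = z + h_f = 59.2 + 1.788 = 60.99 m
P_hyd = ρgQH = 820.0·9.81·0.318·60.99 = 156.0 kW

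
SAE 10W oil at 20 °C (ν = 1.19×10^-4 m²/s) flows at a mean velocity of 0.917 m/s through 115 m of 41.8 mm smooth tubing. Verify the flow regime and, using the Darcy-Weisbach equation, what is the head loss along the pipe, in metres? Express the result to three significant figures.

h_f ≈ 23.4 m

Re = VD/ν = 0.917·0.04180/1.19×10^-4 = 322 → laminar (Re < 2300)
f = 64/Re = 0.1987
h_f = f(L/D)V²/(2g) = 0.1987·(115/0.04180)·0.917²/(2·9.81) = 23.43 m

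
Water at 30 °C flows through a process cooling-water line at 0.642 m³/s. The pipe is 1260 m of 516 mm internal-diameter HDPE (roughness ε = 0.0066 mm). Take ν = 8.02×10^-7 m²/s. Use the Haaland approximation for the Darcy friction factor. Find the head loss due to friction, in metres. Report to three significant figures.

h_f ≈ 12.6 m

V = 4Q/(πD²) = 4·0.642/(π·0.516²) = 3.070 m/s
Re = VD/ν = 3.070·0.516/8.02×10^-7 = 1.98×10^6 → turbulent
ε/D = 0.0066/516 = 1.28×10^-5
Haaland: f = 0.01074
h_f = f(L/D)V²/(2g) = 0.01074·(1260/0.516)·3.070²/(2·9.81) = 12.60 m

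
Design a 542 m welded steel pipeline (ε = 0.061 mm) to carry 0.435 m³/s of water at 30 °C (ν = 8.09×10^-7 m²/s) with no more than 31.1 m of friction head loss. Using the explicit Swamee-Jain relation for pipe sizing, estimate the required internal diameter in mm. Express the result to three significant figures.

D ≈ 333 mm

Swamee-Jain (Type III): D = 0.66·[ε^1.25·(LQ²/(gh_f))^4.75 + ν·Q^9.4·(L/(gh_f))^5.2]^0.04
LQ²/(gh_f) = 0.3362; L/(gh_f) = 1.777
Term 1 = ε^1.25·(…)^4.75 = 3.04×10^-8; Term 2 = ν·Q^9.4·(…)^5.2 = 6.42×10^-9
D = 0.66·(3.04×10^-8 + 6.42×10^-9)^0.04 = 0.3328 m = 333 mm
Check: V = 5.00 m/s, Re = 2.06×10^6, f = 0.01410, h_f = 29.3 m ≈ 31.1 m ✓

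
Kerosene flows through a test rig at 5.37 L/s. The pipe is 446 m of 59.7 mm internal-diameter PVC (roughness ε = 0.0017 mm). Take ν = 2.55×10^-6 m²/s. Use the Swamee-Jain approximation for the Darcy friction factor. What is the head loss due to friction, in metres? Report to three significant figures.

h_f ≈ 30.0 m

V = 4Q/(πD²) = 4·0.00537/(π·0.0597²) = 1.918 m/s
Re = VD/ν = 1.918·0.0597/2.55×10^-6 = 4.49×10^4 → turbulent
ε/D = 0.0017/59.7 = 2.85×10^-5
Swamee-Jain: f = 0.02138
h_f = f(L/D)V²/(2g) = 0.02138·(446/0.0597)·1.918²/(2·9.81) = 29.96 m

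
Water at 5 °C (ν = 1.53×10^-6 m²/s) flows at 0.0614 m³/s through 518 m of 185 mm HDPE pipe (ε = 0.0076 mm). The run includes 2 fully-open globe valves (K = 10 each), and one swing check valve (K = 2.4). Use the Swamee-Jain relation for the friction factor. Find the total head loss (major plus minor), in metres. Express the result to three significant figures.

H_L ≈ 17.2 m

V = 4Q/(πD²) = 2.284 m/s; V²/2g = 0.2659 m
Re = 2.76×10^5, ε/D = 4.11×10^-5 → f = 0.01504 (Swamee-Jain)
Major: h_f = f(L/D)·V²/2g = 0.01504·2800·0.2659 = 11.20 m
Minor: ΣK = 22.4; h_m = ΣK·V²/2g = 5.957 m
Total H_L = 11.20 + 5.957 = 17.16 m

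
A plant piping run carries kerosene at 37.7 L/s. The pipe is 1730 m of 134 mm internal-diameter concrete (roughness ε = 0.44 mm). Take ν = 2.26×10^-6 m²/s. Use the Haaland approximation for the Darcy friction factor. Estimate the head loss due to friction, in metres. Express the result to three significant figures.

V = 4Q/(πD²) = 4·0.0377/(π·0.134²) = 2.673 m/s
Re = VD/ν = 2.673·0.134/2.26×10^-6 = 1.59×10^5 → turbulent
ε/D = 0.44/134 = 0.00328
Haaland: f = 0.02761
h_f = f(L/D)V²/(2g) = 0.02761·(1730/0.134)·2.673²/(2·9.81) = 129.8 m

h_f ≈ 130 m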